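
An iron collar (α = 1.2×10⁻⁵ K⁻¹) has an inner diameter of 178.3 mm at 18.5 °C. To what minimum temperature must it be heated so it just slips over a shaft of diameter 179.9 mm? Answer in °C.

T = 766 °C

Required Δd = 179.9 − 178.3 = 1.6 mm
Δd = αd₀ΔT ⇒ ΔT = Δd/(αd₀) = 1.6 / (1.2×10⁻⁵ × 178.3) = 747.80 K
T_min = 18.5 + 747.80 = 766.30 °C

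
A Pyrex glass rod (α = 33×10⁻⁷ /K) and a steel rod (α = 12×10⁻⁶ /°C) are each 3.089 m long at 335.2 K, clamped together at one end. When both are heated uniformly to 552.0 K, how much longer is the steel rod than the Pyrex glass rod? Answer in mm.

ΔT = 216.8 K
Pyrex glass: ΔL = 33×10⁻⁷ × 3.089 m × 216.8 = 2.2100×10⁻³ m = 2.2100 mm
steel: ΔL = 12×10⁻⁶ × 3.089 m × 216.8 = 8.0363×10⁻³ m = 8.0363 mm
difference = 8.0363 − 2.2100 = 5.8263 mm

5.83 mm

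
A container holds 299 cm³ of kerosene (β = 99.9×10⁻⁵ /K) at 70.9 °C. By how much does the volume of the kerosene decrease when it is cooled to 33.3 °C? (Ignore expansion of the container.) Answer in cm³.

|ΔT| = |33.3 − 70.9| = 37.6 K
ΔV = βV₀ΔT = (99.9×10⁻⁵)(299)(37.6) = 11.2 cm³

ΔV = 11.2 cm³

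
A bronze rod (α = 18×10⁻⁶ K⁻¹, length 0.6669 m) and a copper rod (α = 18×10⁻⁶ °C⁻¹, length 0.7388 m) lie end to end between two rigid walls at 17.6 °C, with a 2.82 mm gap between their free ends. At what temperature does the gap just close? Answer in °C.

T = 129 °C

Gap closes when ΔL₁ + ΔL₂ = 2.82 mm = 2.82×10⁻³ m
(α₁L₁ + α₂L₂)ΔT = g
α₁L₁ + α₂L₂ = 18×10⁻⁶×0.6669 + 18×10⁻⁶×0.7388 = 2.53026×10⁻⁵ m/K
ΔT = 2.82×10⁻³ / 2.53026×10⁻⁵ = 111.45 K
T = 17.6 + 111.45 = 129.05 °C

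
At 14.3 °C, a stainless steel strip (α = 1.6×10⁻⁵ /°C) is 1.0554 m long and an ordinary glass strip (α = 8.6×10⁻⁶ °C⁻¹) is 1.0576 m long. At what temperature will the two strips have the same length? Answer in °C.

L₁(1 + α₁ΔT) = L₂(1 + α₂ΔT) ⇒ ΔT = (L₂ − L₁)/(α₁L₁ − α₂L₂)
L₂ − L₁ = 1.0576 − 1.0554 = 2.20×10⁻³ m
α₁L₁ − α₂L₂ = 1.6×10⁻⁵×1.0554 − 8.6×10⁻⁶×1.0576 = 7.79104×10⁻⁶ m/K
ΔT = 2.20×10⁻³ / 7.79104×10⁻⁶ = 282.376 K
T = 14.3 + 282.376 = 296.676 °C

T = 296.7 °C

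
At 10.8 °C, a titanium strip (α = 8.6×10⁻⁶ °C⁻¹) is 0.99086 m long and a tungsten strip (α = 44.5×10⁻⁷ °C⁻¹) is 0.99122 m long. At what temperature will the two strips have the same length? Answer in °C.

L₁(1 + α₁ΔT) = L₂(1 + α₂ΔT) ⇒ ΔT = (L₂ − L₁)/(α₁L₁ − α₂L₂)
L₂ − L₁ = 0.99122 − 0.99086 = 3.60×10⁻⁴ m
α₁L₁ − α₂L₂ = 8.6×10⁻⁶×0.99086 − 44.5×10⁻⁷×0.99122 = 4.110467×10⁻⁶ m/K
ΔT = 3.60×10⁻⁴ / 4.110467×10⁻⁶ = 87.5813 K
T = 10.8 + 87.5813 = 98.3813 °C

T = 98.38 °C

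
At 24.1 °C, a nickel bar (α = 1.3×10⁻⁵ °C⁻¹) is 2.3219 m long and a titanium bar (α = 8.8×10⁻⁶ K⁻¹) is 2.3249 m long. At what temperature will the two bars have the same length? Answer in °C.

T = 332.6 °C

Equal length when α₁L₁ΔT − α₂L₂ΔT = L₂ − L₁ = 3.00×10⁻³ m
α₁L₁ = 3.01847×10⁻⁵, α₂L₂ = 2.045912×10⁻⁵ → Δ(αL) = 9.72558×10⁻⁶ m/K
ΔT = 3.00×10⁻³ / 9.72558×10⁻⁶ = 308.465 K, so T = 24.1 + 308.465 = 332.565 °C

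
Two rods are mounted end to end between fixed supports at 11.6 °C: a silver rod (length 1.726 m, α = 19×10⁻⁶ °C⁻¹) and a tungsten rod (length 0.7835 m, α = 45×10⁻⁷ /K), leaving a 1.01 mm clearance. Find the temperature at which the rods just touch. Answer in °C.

α₁L₁ = 3.2794×10⁻⁵ m/K, α₂L₂ = 3.52575×10⁻⁶ m/K → total 3.631975×10⁻⁵ m/K
ΔT = g/(α₁L₁+α₂L₂) = 1.01×10⁻³ / 3.631975×10⁻⁵ = 27.809 K
T = 11.6 + 27.809 = 39.409 °C

T = 39.4 °C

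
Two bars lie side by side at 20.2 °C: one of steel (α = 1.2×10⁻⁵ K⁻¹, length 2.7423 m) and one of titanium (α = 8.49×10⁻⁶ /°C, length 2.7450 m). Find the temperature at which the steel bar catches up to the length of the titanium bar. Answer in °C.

L₁(1 + α₁ΔT) = L₂(1 + α₂ΔT) ⇒ ΔT = (L₂ − L₁)/(α₁L₁ − α₂L₂)
L₂ − L₁ = 2.7450 − 2.7423 = 2.70×10⁻³ m
α₁L₁ − α₂L₂ = 1.2×10⁻⁵×2.7423 − 8.49×10⁻⁶×2.7450 = 9.60255×10⁻⁶ m/K
ΔT = 2.70×10⁻³ / 9.60255×10⁻⁶ = 281.175 K
T = 20.2 + 281.175 = 301.375 °C

T = 301.4 °C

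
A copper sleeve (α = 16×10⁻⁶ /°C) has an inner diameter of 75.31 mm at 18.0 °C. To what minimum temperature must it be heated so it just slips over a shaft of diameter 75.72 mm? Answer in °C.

T = 358 °C

Required Δd = 75.72 − 75.31 = 0.41 mm
Δd = αd₀ΔT ⇒ ΔT = Δd/(αd₀) = 0.41 / (16×10⁻⁶ × 75.31) = 340.26 K
T_min = 18.0 + 340.26 = 358.26 °C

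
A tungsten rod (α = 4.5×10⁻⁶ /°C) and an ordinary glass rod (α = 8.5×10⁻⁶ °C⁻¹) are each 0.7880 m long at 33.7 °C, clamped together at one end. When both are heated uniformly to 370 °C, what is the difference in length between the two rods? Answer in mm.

1.06 mm

ΔT = 336.3 K
tungsten: ΔL = 4.5×10⁻⁶ × 0.7880 m × 336.3 = 1.1925×10⁻³ m = 1.1925 mm
ordinary glass: ΔL = 8.5×10⁻⁶ × 0.7880 m × 336.3 = 2.2525×10⁻³ m = 2.2525 mm
difference = 2.2525 − 1.1925 = 1.0600 mm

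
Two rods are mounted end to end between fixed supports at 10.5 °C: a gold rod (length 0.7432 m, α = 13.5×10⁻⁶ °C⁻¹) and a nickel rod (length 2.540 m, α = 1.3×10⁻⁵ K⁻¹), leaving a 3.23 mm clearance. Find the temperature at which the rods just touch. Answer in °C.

T = 85.5 °C

α₁L₁ = 1.00332×10⁻⁵ m/K, α₂L₂ = 3.302×10⁻⁵ m/K → total 4.30532×10⁻⁵ m/K
ΔT = g/(α₁L₁+α₂L₂) = 3.23×10⁻³ / 4.30532×10⁻⁵ = 75.023 K
T = 10.5 + 75.023 = 85.523 °C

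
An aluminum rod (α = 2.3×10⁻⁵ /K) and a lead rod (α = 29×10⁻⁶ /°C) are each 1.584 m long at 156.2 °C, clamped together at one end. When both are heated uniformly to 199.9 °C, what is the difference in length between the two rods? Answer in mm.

0.415 mm

ΔT = 43.7 K
aluminum: ΔL = 2.3×10⁻⁵ × 1.584 m × 43.7 = 1.5921×10⁻³ m = 1.5921 mm
lead: ΔL = 29×10⁻⁶ × 1.584 m × 43.7 = 2.0074×10⁻³ m = 2.0074 mm
difference = 2.0074 − 1.5921 = 0.4153 mm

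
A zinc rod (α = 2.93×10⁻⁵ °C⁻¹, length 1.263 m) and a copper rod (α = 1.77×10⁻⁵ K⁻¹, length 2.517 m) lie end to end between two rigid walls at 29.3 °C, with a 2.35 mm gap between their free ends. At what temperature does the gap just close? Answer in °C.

Gap closes when ΔL₁ + ΔL₂ = 2.35 mm = 2.35×10⁻³ m
(α₁L₁ + α₂L₂)ΔT = g
α₁L₁ + α₂L₂ = 2.93×10⁻⁵×1.263 + 1.77×10⁻⁵×2.517 = 8.15568×10⁻⁵ m/K
ΔT = 2.35×10⁻³ / 8.15568×10⁻⁵ = 28.814 K
T = 29.3 + 28.814 = 58.114 °C

T = 58.1 °C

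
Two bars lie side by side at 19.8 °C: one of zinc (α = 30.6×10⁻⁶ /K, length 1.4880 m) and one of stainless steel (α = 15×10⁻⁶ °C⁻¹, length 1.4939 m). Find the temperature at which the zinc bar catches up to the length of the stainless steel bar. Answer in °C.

T = 274.9 °C

Equal length when α₁L₁ΔT − α₂L₂ΔT = L₂ − L₁ = 5.90×10⁻³ m
α₁L₁ = 4.55328×10⁻⁵, α₂L₂ = 2.24085×10⁻⁵ → Δ(αL) = 2.31243×10⁻⁵ m/K
ΔT = 5.90×10⁻³ / 2.31243×10⁻⁵ = 255.143 K, so T = 19.8 + 255.143 = 274.943 °C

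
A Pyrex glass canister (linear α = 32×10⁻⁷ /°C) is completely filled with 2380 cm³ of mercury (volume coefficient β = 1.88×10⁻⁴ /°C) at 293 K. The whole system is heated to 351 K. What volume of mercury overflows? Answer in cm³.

The canister also expands: β_container ≈ 3α = 9.6×10⁻⁶ /K
Net overflow = V₀(β_liq − 3α_cont)ΔT
β − 3α = 1.88×10⁻⁴ − 9.6×10⁻⁶ = 1.784×10⁻⁴ /K; ΔT = 58 K
ΔV = 2380 × 1.784×10⁻⁴ × 58 = 24.6 cm³

24.6 cm³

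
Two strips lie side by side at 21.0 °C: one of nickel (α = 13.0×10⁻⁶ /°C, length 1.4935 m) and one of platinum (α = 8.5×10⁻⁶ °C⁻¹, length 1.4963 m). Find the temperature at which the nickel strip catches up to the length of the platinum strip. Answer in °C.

Equal length when α₁L₁ΔT − α₂L₂ΔT = L₂ − L₁ = 2.80×10⁻³ m
α₁L₁ = 1.94155×10⁻⁵, α₂L₂ = 1.271855×10⁻⁵ → Δ(αL) = 6.69695×10⁻⁶ m/K
ΔT = 2.80×10⁻³ / 6.69695×10⁻⁶ = 418.101 K, so T = 21.0 + 418.101 = 439.101 °C

T = 439.1 °C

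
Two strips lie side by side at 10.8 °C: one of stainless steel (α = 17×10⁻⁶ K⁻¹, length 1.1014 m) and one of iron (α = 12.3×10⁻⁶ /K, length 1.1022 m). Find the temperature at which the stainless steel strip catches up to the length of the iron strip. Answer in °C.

T = 165.6 °C

L₁(1 + α₁ΔT) = L₂(1 + α₂ΔT) ⇒ ΔT = (L₂ − L₁)/(α₁L₁ − α₂L₂)
L₂ − L₁ = 1.1022 − 1.1014 = 8.00×10⁻⁴ m
α₁L₁ − α₂L₂ = 17×10⁻⁶×1.1014 − 12.3×10⁻⁶×1.1022 = 5.16674×10⁻⁶ m/K
ΔT = 8.00×10⁻⁴ / 5.16674×10⁻⁶ = 154.837 K
T = 10.8 + 154.837 = 165.637 °C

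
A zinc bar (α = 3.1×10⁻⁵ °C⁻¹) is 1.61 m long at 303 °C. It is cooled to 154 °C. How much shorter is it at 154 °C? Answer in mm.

ΔL = 7.44 mm

|ΔT| = |154 − 303| = 149 K
ΔL = αL₀ΔT = (3.1×10⁻⁵)(1.61)(149) = 7.44×10⁻³ m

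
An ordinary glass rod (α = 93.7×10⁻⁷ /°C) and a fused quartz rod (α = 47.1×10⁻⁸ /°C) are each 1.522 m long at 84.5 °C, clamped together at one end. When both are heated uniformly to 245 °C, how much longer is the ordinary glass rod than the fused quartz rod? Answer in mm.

ΔT = 160.5 K
ordinary glass: ΔL = 93.7×10⁻⁷ × 1.522 m × 160.5 = 2.2889×10⁻³ m = 2.2889 mm
fused quartz: ΔL = 47.1×10⁻⁸ × 1.522 m × 160.5 = 1.1506×10⁻⁴ m = 0.11506 mm
difference = 2.2889 − 0.11506 = 2.17384 mm

2.17 mm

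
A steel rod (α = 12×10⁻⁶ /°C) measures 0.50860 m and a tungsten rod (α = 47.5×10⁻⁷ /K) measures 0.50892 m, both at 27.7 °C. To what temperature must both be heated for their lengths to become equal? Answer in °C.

Equal length when α₁L₁ΔT − α₂L₂ΔT = L₂ − L₁ = 3.20×10⁻⁴ m
α₁L₁ = 6.1032×10⁻⁶, α₂L₂ = 2.41737×10⁻⁶ → Δ(αL) = 3.68583×10⁻⁶ m/K
ΔT = 3.20×10⁻⁴ / 3.68583×10⁻⁶ = 86.819 K, so T = 27.7 + 86.819 = 114.519 °C

T = 114.5 °C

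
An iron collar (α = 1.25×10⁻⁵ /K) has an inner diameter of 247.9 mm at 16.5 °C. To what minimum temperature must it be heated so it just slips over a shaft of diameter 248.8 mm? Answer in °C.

T = 307 °C

Required Δd = 248.8 − 247.9 = 0.9 mm
Δd = αd₀ΔT ⇒ ΔT = Δd/(αd₀) = 0.9 / (1.25×10⁻⁵ × 247.9) = 290.44 K
T_min = 16.5 + 290.44 = 306.94 °C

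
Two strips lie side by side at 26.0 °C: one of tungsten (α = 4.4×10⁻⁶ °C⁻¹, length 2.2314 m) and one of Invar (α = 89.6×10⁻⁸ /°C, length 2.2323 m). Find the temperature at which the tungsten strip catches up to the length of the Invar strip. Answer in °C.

L₁(1 + α₁ΔT) = L₂(1 + α₂ΔT) ⇒ ΔT = (L₂ − L₁)/(α₁L₁ − α₂L₂)
L₂ − L₁ = 2.2323 − 2.2314 = 9.00×10⁻⁴ m
α₁L₁ − α₂L₂ = 4.4×10⁻⁶×2.2314 − 89.6×10⁻⁸×2.2323 = 7.8180192×10⁻⁶ m/K
ΔT = 9.00×10⁻⁴ / 7.8180192×10⁻⁶ = 115.119 K
T = 26.0 + 115.119 = 141.119 °C

T = 141.1 °C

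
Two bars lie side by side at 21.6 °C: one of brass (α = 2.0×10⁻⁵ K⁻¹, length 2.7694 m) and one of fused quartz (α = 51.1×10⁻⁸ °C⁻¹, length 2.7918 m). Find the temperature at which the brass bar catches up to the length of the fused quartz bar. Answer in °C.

T = 436.7 °C

Equal length when α₁L₁ΔT − α₂L₂ΔT = L₂ − L₁ = 2.24×10⁻² m
α₁L₁ = 5.5388×10⁻⁵, α₂L₂ = 1.4266098×10⁻⁶ → Δ(αL) = 5.39613902×10⁻⁵ m/K
ΔT = 2.24×10⁻² / 5.39613902×10⁻⁵ = 415.112 K, so T = 21.6 + 415.112 = 436.712 °C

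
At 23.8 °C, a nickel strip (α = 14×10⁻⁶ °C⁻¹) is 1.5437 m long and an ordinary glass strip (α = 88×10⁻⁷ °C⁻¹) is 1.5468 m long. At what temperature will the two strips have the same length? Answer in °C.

T = 411.3 °C

Equal length when α₁L₁ΔT − α₂L₂ΔT = L₂ − L₁ = 3.10×10⁻³ m
α₁L₁ = 2.16118×10⁻⁵, α₂L₂ = 1.361184×10⁻⁵ → Δ(αL) = 7.99996×10⁻⁶ m/K
ΔT = 3.10×10⁻³ / 7.99996×10⁻⁶ = 387.502 K, so T = 23.8 + 387.502 = 411.302 °C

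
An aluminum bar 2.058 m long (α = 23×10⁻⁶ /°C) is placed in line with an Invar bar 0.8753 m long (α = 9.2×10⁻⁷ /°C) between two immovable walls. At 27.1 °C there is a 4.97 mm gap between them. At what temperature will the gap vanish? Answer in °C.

Gap closes when ΔL₁ + ΔL₂ = 4.97 mm = 4.97×10⁻³ m
(α₁L₁ + α₂L₂)ΔT = g
α₁L₁ + α₂L₂ = 23×10⁻⁶×2.058 + 9.2×10⁻⁷×0.8753 = 4.8139276×10⁻⁵ m/K
ΔT = 4.97×10⁻³ / 4.8139276×10⁻⁵ = 103.24 K
T = 27.1 + 103.24 = 130.34 °C

T = 130 °C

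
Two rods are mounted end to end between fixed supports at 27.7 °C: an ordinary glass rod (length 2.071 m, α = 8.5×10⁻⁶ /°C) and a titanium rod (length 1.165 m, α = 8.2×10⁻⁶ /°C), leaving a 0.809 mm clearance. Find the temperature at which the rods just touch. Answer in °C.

T = 57.5 °C

α₁L₁ = 1.76035×10⁻⁵ m/K, α₂L₂ = 9.553×10⁻⁶ m/K → total 2.71565×10⁻⁵ m/K
ΔT = g/(α₁L₁+α₂L₂) = 8.09×10⁻⁴ / 2.71565×10⁻⁵ = 29.790 K
T = 27.7 + 29.790 = 57.490 °C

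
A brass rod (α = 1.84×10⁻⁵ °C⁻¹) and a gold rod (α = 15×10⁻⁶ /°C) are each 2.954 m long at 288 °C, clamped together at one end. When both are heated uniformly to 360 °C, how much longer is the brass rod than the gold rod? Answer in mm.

0.723 mm

ΔT = 72 K
brass: ΔL = 1.84×10⁻⁵ × 2.954 m × 72 = 3.9135×10⁻³ m = 3.9135 mm
gold: ΔL = 15×10⁻⁶ × 2.954 m × 72 = 3.1903×10⁻³ m = 3.1903 mm
difference = 3.9135 − 3.1903 = 0.7232 mm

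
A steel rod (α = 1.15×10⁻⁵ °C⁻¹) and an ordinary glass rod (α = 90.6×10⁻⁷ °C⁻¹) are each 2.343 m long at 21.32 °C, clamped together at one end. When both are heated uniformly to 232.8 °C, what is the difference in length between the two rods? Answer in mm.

ΔT = 211.48 K
steel: ΔL = 1.15×10⁻⁵ × 2.343 m × 211.48 = 5.6982×10⁻³ m = 5.6982 mm
ordinary glass: ΔL = 90.6×10⁻⁷ × 2.343 m × 211.48 = 4.4892×10⁻³ m = 4.4892 mm
difference = 5.6982 − 4.4892 = 1.2090 mm

1.21 mm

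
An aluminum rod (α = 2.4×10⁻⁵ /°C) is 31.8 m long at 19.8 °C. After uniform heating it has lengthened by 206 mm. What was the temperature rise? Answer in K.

ΔL = αL₀ΔT ⇒ ΔT = ΔL / (αL₀)
ΔT = 206×10⁻³ m / (2.4×10⁻⁵ × 31.8 m) = 269.92 K

ΔT = 270 K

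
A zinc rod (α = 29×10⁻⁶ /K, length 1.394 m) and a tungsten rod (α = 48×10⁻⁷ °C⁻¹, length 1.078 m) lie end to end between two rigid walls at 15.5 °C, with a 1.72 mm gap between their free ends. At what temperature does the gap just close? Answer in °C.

Gap closes when ΔL₁ + ΔL₂ = 1.72 mm = 1.72×10⁻³ m
(α₁L₁ + α₂L₂)ΔT = g
α₁L₁ + α₂L₂ = 29×10⁻⁶×1.394 + 48×10⁻⁷×1.078 = 4.56004×10⁻⁵ m/K
ΔT = 1.72×10⁻³ / 4.56004×10⁻⁵ = 37.719 K
T = 15.5 + 37.719 = 53.219 °C

T = 53.2 °C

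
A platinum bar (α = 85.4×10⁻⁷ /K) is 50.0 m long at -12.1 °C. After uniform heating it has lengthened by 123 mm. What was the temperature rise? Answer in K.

ΔL = αL₀ΔT ⇒ ΔT = ΔL / (αL₀)
ΔT = 123×10⁻³ m / (85.4×10⁻⁷ × 50.0 m) = 288.06 K

ΔT = 288 K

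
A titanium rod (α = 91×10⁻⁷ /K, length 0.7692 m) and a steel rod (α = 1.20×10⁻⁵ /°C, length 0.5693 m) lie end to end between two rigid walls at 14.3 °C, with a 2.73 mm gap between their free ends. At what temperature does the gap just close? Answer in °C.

T = 212 °C

Gap closes when ΔL₁ + ΔL₂ = 2.73 mm = 2.73×10⁻³ m
(α₁L₁ + α₂L₂)ΔT = g
α₁L₁ + α₂L₂ = 91×10⁻⁷×0.7692 + 1.20×10⁻⁵×0.5693 = 1.383132×10⁻⁵ m/K
ΔT = 2.73×10⁻³ / 1.383132×10⁻⁵ = 197.38 K
T = 14.3 + 197.38 = 211.68 °C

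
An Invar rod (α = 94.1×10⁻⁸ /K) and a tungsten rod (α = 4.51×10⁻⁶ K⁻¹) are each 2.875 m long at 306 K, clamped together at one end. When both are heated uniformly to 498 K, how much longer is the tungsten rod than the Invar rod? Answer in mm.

1.97 mm

ΔT = 192 K
Invar: ΔL = 94.1×10⁻⁸ × 2.875 m × 192 = 5.1943×10⁻⁴ m = 0.51943 mm
tungsten: ΔL = 4.51×10⁻⁶ × 2.875 m × 192 = 2.4895×10⁻³ m = 2.4895 mm
difference = 2.4895 − 0.51943 = 1.97007 mm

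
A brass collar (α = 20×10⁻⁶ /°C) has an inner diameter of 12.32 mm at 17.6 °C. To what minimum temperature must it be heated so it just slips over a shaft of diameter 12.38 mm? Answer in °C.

Required Δd = 12.38 − 12.32 = 0.06 mm
Δd = αd₀ΔT ⇒ ΔT = Δd/(αd₀) = 0.06 / (20×10⁻⁶ × 12.32) = 243.51 K
T_min = 17.6 + 243.51 = 261.11 °C

T = 261 °C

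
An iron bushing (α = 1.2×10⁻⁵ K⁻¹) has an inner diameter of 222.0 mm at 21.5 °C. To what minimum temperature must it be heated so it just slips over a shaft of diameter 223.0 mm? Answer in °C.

T = 397 °C

Required Δd = 223.0 − 222.0 = 1.0 mm
Δd = αd₀ΔT ⇒ ΔT = Δd/(αd₀) = 1.0 / (1.2×10⁻⁵ × 222.0) = 375.38 K
T_min = 21.5 + 375.38 = 396.88 °C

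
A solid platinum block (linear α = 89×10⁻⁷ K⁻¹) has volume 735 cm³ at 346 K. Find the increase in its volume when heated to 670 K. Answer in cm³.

ΔV = 6.36 cm³

Isotropic solid: β ≈ 3α = 2.7×10⁻⁵ /K; ΔT = 324 K
ΔV = 3αV₀ΔT = 3(89×10⁻⁷)(735)(324) = 6.36 cm³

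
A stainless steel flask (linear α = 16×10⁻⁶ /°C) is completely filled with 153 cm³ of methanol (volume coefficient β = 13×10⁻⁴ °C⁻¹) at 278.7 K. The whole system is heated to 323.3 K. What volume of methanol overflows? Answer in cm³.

The flask also expands: β_container ≈ 3α = 4.8×10⁻⁵ /K
Net overflow = V₀(β_liq − 3α_cont)ΔT
β − 3α = 1.30×10⁻³ − 4.8×10⁻⁵ = 1.252×10⁻³ /K; ΔT = 44.6 K
ΔV = 153 × 1.252×10⁻³ × 44.6 = 8.54 cm³

8.54 cm³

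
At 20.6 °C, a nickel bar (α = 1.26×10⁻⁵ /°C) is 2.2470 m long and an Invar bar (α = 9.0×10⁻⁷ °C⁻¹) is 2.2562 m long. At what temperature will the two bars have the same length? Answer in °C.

T = 370.7 °C

Equal length when α₁L₁ΔT − α₂L₂ΔT = L₂ − L₁ = 9.20×10⁻³ m
α₁L₁ = 2.83122×10⁻⁵, α₂L₂ = 2.03058×10⁻⁶ → Δ(αL) = 2.628162×10⁻⁵ m/K
ΔT = 9.20×10⁻³ / 2.628162×10⁻⁵ = 350.055 K, so T = 20.6 + 350.055 = 370.655 °C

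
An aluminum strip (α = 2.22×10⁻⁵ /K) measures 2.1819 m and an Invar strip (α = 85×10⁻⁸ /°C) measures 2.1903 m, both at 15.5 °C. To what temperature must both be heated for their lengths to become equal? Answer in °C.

T = 195.8 °C

Equal length when α₁L₁ΔT − α₂L₂ΔT = L₂ − L₁ = 8.40×10⁻³ m
α₁L₁ = 4.843818×10⁻⁵, α₂L₂ = 1.861755×10⁻⁶ → Δ(αL) = 4.6576425×10⁻⁵ m/K
ΔT = 8.40×10⁻³ / 4.6576425×10⁻⁵ = 180.349 K, so T = 15.5 + 180.349 = 195.849 °C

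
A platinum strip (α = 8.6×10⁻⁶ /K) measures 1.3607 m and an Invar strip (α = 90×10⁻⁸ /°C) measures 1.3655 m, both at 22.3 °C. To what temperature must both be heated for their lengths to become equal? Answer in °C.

T = 480.6 °C

L₁(1 + α₁ΔT) = L₂(1 + α₂ΔT) ⇒ ΔT = (L₂ − L₁)/(α₁L₁ − α₂L₂)
L₂ − L₁ = 1.3655 − 1.3607 = 4.80×10⁻³ m
α₁L₁ − α₂L₂ = 8.6×10⁻⁶×1.3607 − 90×10⁻⁸×1.3655 = 1.047307×10⁻⁵ m/K
ΔT = 4.80×10⁻³ / 1.047307×10⁻⁵ = 458.318 K
T = 22.3 + 458.318 = 480.618 °C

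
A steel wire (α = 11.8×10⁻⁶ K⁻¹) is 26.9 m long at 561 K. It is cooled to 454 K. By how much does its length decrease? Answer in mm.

|ΔT| = |454 − 561| = 107 K
ΔL = αL₀ΔT = (11.8×10⁻⁶)(26.9)(107) = 3.40×10⁻² m

ΔL = 34.0 mm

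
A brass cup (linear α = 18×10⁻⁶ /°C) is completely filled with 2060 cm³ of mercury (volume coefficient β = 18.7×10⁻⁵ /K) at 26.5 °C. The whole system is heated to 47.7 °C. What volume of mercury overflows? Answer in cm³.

5.81 cm³

The cup also expands: β_container ≈ 3α = 5.4×10⁻⁵ /K
Net overflow = V₀(β_liq − 3α_cont)ΔT
β − 3α = 1.87×10⁻⁴ − 5.4×10⁻⁵ = 1.33×10⁻⁴ /K; ΔT = 21.2 K
ΔV = 2060 × 1.33×10⁻⁴ × 21.2 = 5.81 cm³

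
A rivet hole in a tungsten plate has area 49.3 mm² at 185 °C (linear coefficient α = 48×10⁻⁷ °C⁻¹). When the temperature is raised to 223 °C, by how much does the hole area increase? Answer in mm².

ΔA = 0.0180 mm²

Area coefficient ≈ 2α; |ΔT| = 38 K
ΔA = 2αA₀ΔT = 2(48×10⁻⁷)(49.3)(38) = 0.0180 mm²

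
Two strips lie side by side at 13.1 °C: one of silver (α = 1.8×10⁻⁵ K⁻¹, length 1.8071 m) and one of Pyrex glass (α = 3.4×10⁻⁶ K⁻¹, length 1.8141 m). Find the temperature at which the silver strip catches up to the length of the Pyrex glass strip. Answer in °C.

T = 278.7 °C

L₁(1 + α₁ΔT) = L₂(1 + α₂ΔT) ⇒ ΔT = (L₂ − L₁)/(α₁L₁ − α₂L₂)
L₂ − L₁ = 1.8141 − 1.8071 = 7.00×10⁻³ m
α₁L₁ − α₂L₂ = 1.8×10⁻⁵×1.8071 − 3.4×10⁻⁶×1.8141 = 2.635986×10⁻⁵ m/K
ΔT = 7.00×10⁻³ / 2.635986×10⁻⁵ = 265.555 K
T = 13.1 + 265.555 = 278.655 °C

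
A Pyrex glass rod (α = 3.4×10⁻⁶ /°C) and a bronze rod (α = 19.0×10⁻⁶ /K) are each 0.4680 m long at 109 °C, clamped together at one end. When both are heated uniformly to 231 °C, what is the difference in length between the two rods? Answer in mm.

ΔT = 122 K
Pyrex glass: ΔL = 3.4×10⁻⁶ × 0.4680 m × 122 = 1.9413×10⁻⁴ m = 0.19413 mm
bronze: ΔL = 19.0×10⁻⁶ × 0.4680 m × 122 = 1.0848×10⁻³ m = 1.0848 mm
difference = 1.0848 − 0.19413 = 0.89067 mm

0.891 mm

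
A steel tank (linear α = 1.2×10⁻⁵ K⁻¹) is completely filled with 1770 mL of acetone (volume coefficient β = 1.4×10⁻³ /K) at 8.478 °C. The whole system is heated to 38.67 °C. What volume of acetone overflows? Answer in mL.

72.9 mL

The tank also expands: β_container ≈ 3α = 3.6×10⁻⁵ /K
Net overflow = V₀(β_liq − 3α_cont)ΔT
β − 3α = 1.40×10⁻³ − 3.6×10⁻⁵ = 1.364×10⁻³ /K; ΔT = 30.192 K
ΔV = 1770 × 1.364×10⁻³ × 30.192 = 72.9 mL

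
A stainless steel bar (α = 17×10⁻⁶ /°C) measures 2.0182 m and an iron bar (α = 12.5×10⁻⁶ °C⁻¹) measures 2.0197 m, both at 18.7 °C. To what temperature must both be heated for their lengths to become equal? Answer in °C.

L₁(1 + α₁ΔT) = L₂(1 + α₂ΔT) ⇒ ΔT = (L₂ − L₁)/(α₁L₁ − α₂L₂)
L₂ − L₁ = 2.0197 − 2.0182 = 1.50×10⁻³ m
α₁L₁ − α₂L₂ = 17×10⁻⁶×2.0182 − 12.5×10⁻⁶×2.0197 = 9.06315×10⁻⁶ m/K
ΔT = 1.50×10⁻³ / 9.06315×10⁻⁶ = 165.505 K
T = 18.7 + 165.505 = 184.205 °C

T = 184.2 °C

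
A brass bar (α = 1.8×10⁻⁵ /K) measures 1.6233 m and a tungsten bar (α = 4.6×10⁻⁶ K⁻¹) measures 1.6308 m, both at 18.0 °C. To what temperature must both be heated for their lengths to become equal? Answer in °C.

T = 363.3 °C

L₁(1 + α₁ΔT) = L₂(1 + α₂ΔT) ⇒ ΔT = (L₂ − L₁)/(α₁L₁ − α₂L₂)
L₂ − L₁ = 1.6308 − 1.6233 = 7.50×10⁻³ m
α₁L₁ − α₂L₂ = 1.8×10⁻⁵×1.6233 − 4.6×10⁻⁶×1.6308 = 2.171772×10⁻⁵ m/K
ΔT = 7.50×10⁻³ / 2.171772×10⁻⁵ = 345.340 K
T = 18.0 + 345.340 = 363.340 °C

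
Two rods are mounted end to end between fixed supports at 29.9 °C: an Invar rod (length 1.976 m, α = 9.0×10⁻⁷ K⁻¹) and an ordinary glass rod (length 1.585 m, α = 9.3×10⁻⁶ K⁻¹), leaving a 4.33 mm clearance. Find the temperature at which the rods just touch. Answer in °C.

T = 292 °C

Gap closes when ΔL₁ + ΔL₂ = 4.33 mm = 4.33×10⁻³ m
(α₁L₁ + α₂L₂)ΔT = g
α₁L₁ + α₂L₂ = 9.0×10⁻⁷×1.976 + 9.3×10⁻⁶×1.585 = 1.65189×10⁻⁵ m/K
ΔT = 4.33×10⁻³ / 1.65189×10⁻⁵ = 262.12 K
T = 29.9 + 262.12 = 292.02 °C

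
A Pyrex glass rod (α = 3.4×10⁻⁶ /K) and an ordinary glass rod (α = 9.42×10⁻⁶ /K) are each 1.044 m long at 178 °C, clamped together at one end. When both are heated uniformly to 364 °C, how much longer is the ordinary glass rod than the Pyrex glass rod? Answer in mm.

1.17 mm

ΔT = 186 K
Pyrex glass: ΔL = 3.4×10⁻⁶ × 1.044 m × 186 = 6.6023×10⁻⁴ m = 0.66023 mm
ordinary glass: ΔL = 9.42×10⁻⁶ × 1.044 m × 186 = 1.8292×10⁻³ m = 1.8292 mm
difference = 1.8292 − 0.66023 = 1.16897 mm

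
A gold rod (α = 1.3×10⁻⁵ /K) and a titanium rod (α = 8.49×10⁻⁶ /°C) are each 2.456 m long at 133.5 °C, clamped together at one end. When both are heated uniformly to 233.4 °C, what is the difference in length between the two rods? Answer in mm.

1.11 mm

ΔT = 99.9 K
gold: ΔL = 1.3×10⁻⁵ × 2.456 m × 99.9 = 3.1896×10⁻³ m = 3.1896 mm
titanium: ΔL = 8.49×10⁻⁶ × 2.456 m × 99.9 = 2.0831×10⁻³ m = 2.0831 mm
difference = 3.1896 − 2.0831 = 1.1065 mm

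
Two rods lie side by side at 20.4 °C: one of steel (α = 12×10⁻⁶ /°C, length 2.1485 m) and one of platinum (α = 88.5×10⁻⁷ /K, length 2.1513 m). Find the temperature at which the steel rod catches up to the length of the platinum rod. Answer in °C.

T = 435.6 °C

L₁(1 + α₁ΔT) = L₂(1 + α₂ΔT) ⇒ ΔT = (L₂ − L₁)/(α₁L₁ − α₂L₂)
L₂ − L₁ = 2.1513 − 2.1485 = 2.80×10⁻³ m
α₁L₁ − α₂L₂ = 12×10⁻⁶×2.1485 − 88.5×10⁻⁷×2.1513 = 6.742995×10⁻⁶ m/K
ΔT = 2.80×10⁻³ / 6.742995×10⁻⁶ = 415.246 K
T = 20.4 + 415.246 = 435.646 °C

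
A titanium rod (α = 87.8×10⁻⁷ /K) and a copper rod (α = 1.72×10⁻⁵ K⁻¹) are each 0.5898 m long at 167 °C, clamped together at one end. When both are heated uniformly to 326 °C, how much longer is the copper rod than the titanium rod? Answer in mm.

ΔT = 159 K
titanium: ΔL = 87.8×10⁻⁷ × 0.5898 m × 159 = 8.2337×10⁻⁴ m = 0.82337 mm
copper: ΔL = 1.72×10⁻⁵ × 0.5898 m × 159 = 1.6130×10⁻³ m = 1.6130 mm
difference = 1.6130 − 0.82337 = 0.78963 mm

0.790 mm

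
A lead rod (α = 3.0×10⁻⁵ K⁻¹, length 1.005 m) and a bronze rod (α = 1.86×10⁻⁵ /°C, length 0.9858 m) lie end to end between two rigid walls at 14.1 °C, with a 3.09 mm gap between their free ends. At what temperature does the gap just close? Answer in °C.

T = 77.8 °C

Gap closes when ΔL₁ + ΔL₂ = 3.09 mm = 3.09×10⁻³ m
(α₁L₁ + α₂L₂)ΔT = g
α₁L₁ + α₂L₂ = 3.0×10⁻⁵×1.005 + 1.86×10⁻⁵×0.9858 = 4.848588×10⁻⁵ m/K
ΔT = 3.09×10⁻³ / 4.848588×10⁻⁵ = 63.730 K
T = 14.1 + 63.730 = 77.830 °C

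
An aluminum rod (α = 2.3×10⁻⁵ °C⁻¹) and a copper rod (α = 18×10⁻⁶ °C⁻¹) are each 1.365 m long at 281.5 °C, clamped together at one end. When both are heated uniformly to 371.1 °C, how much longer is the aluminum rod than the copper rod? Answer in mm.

0.612 mm

ΔT = 89.6 K
aluminum: ΔL = 2.3×10⁻⁵ × 1.365 m × 89.6 = 2.8130×10⁻³ m = 2.8130 mm
copper: ΔL = 18×10⁻⁶ × 1.365 m × 89.6 = 2.2015×10⁻³ m = 2.2015 mm
difference = 2.8130 − 2.2015 = 0.6115 mm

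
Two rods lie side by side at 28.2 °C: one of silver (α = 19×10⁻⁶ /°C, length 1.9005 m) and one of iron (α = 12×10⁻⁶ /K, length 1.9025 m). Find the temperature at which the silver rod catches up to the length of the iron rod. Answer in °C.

T = 178.8 °C

L₁(1 + α₁ΔT) = L₂(1 + α₂ΔT) ⇒ ΔT = (L₂ − L₁)/(α₁L₁ − α₂L₂)
L₂ − L₁ = 1.9025 − 1.9005 = 2.00×10⁻³ m
α₁L₁ − α₂L₂ = 19×10⁻⁶×1.9005 − 12×10⁻⁶×1.9025 = 1.32795×10⁻⁵ m/K
ΔT = 2.00×10⁻³ / 1.32795×10⁻⁵ = 150.608 K
T = 28.2 + 150.608 = 178.808 °C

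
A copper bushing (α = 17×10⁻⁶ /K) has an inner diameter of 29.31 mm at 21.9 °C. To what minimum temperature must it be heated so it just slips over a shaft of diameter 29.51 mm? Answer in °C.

Required Δd = 29.51 − 29.31 = 0.20 mm
Δd = αd₀ΔT ⇒ ΔT = Δd/(αd₀) = 0.20 / (17×10⁻⁶ × 29.31) = 401.39 K
T_min = 21.9 + 401.39 = 423.29 °C

T = 423 °C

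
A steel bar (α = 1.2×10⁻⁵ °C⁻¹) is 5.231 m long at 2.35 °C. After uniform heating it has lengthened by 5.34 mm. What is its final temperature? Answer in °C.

T = 87.4 °C

ΔL = αL₀ΔT ⇒ ΔT = ΔL / (αL₀)
ΔT = 5.34×10⁻³ m / (1.2×10⁻⁵ × 5.231 m) = 85.070 K
T = 2.35 + 85.070 = 87.420 °C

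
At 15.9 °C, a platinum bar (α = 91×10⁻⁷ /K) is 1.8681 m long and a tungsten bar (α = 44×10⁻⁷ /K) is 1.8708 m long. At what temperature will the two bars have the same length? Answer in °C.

T = 323.8 °C

L₁(1 + α₁ΔT) = L₂(1 + α₂ΔT) ⇒ ΔT = (L₂ − L₁)/(α₁L₁ − α₂L₂)
L₂ − L₁ = 1.8708 − 1.8681 = 2.70×10⁻³ m
α₁L₁ − α₂L₂ = 91×10⁻⁷×1.8681 − 44×10⁻⁷×1.8708 = 8.76819×10⁻⁶ m/K
ΔT = 2.70×10⁻³ / 8.76819×10⁻⁶ = 307.931 K
T = 15.9 + 307.931 = 323.831 °C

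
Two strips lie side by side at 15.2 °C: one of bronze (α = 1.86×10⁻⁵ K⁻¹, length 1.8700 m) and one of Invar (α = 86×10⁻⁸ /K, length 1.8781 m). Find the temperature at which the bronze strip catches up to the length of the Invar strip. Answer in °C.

T = 259.4 °C

Equal length when α₁L₁ΔT − α₂L₂ΔT = L₂ − L₁ = 8.10×10⁻³ m
α₁L₁ = 3.4782×10⁻⁵, α₂L₂ = 1.615166×10⁻⁶ → Δ(αL) = 3.3166834×10⁻⁵ m/K
ΔT = 8.10×10⁻³ / 3.3166834×10⁻⁵ = 244.220 K, so T = 15.2 + 244.220 = 259.420 °C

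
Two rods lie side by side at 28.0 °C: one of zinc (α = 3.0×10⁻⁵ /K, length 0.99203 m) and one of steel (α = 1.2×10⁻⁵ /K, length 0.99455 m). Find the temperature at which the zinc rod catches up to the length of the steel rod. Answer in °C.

Equal length when α₁L₁ΔT − α₂L₂ΔT = L₂ − L₁ = 2.52×10⁻³ m
α₁L₁ = 2.97609×10⁻⁵, α₂L₂ = 1.19346×10⁻⁵ → Δ(αL) = 1.78263×10⁻⁵ m/K
ΔT = 2.52×10⁻³ / 1.78263×10⁻⁵ = 141.364 K, so T = 28.0 + 141.364 = 169.364 °C

T = 169.4 °C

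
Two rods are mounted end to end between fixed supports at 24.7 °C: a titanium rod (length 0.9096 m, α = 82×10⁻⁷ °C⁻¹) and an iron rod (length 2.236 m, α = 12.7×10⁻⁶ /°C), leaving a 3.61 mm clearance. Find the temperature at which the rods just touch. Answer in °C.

α₁L₁ = 7.45872×10⁻⁶ m/K, α₂L₂ = 2.83972×10⁻⁵ m/K → total 3.585592×10⁻⁵ m/K
ΔT = g/(α₁L₁+α₂L₂) = 3.61×10⁻³ / 3.585592×10⁻⁵ = 100.68 K
T = 24.7 + 100.68 = 125.38 °C

T = 125 °C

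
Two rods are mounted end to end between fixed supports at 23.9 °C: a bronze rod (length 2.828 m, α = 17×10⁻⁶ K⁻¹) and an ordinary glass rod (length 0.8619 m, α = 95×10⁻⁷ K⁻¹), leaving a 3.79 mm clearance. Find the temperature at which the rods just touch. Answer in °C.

T = 91.3 °C

Gap closes when ΔL₁ + ΔL₂ = 3.79 mm = 3.79×10⁻³ m
(α₁L₁ + α₂L₂)ΔT = g
α₁L₁ + α₂L₂ = 17×10⁻⁶×2.828 + 95×10⁻⁷×0.8619 = 5.626405×10⁻⁵ m/K
ΔT = 3.79×10⁻³ / 5.626405×10⁻⁵ = 67.361 K
T = 23.9 + 67.361 = 91.261 °C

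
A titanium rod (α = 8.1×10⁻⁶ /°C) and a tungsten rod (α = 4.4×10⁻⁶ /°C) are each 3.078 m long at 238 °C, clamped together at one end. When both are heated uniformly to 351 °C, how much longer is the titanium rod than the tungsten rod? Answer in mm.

ΔT = 113 K
titanium: ΔL = 8.1×10⁻⁶ × 3.078 m × 113 = 2.8173×10⁻³ m = 2.8173 mm
tungsten: ΔL = 4.4×10⁻⁶ × 3.078 m × 113 = 1.5304×10⁻³ m = 1.5304 mm
difference = 2.8173 − 1.5304 = 1.2869 mm

1.29 mm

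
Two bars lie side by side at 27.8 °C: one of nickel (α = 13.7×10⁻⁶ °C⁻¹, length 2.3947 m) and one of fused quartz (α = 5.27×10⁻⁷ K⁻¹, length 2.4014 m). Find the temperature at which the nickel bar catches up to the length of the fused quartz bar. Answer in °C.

L₁(1 + α₁ΔT) = L₂(1 + α₂ΔT) ⇒ ΔT = (L₂ − L₁)/(α₁L₁ − α₂L₂)
L₂ − L₁ = 2.4014 − 2.3947 = 6.70×10⁻³ m
α₁L₁ − α₂L₂ = 13.7×10⁻⁶×2.3947 − 5.27×10⁻⁷×2.4014 = 3.15418522×10⁻⁵ m/K
ΔT = 6.70×10⁻³ / 3.15418522×10⁻⁵ = 212.416 K
T = 27.8 + 212.416 = 240.216 °C

T = 240.2 °C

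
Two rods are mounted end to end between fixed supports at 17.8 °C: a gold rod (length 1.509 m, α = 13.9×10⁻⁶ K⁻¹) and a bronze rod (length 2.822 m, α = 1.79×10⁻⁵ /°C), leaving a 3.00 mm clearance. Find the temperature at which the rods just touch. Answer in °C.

Gap closes when ΔL₁ + ΔL₂ = 3.00 mm = 3.00×10⁻³ m
(α₁L₁ + α₂L₂)ΔT = g
α₁L₁ + α₂L₂ = 13.9×10⁻⁶×1.509 + 1.79×10⁻⁵×2.822 = 7.14889×10⁻⁵ m/K
ΔT = 3.00×10⁻³ / 7.14889×10⁻⁵ = 41.965 K
T = 17.8 + 41.965 = 59.765 °C

T = 59.8 °C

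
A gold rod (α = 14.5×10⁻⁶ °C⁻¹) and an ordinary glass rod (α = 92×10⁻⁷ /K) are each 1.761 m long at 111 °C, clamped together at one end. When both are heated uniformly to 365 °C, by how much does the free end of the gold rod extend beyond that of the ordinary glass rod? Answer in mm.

2.37 mm

ΔT = 254 K
gold: ΔL = 14.5×10⁻⁶ × 1.761 m × 254 = 6.4858×10⁻³ m = 6.4858 mm
ordinary glass: ΔL = 92×10⁻⁷ × 1.761 m × 254 = 4.1151×10⁻³ m = 4.1151 mm
difference = 6.4858 − 4.1151 = 2.3707 mm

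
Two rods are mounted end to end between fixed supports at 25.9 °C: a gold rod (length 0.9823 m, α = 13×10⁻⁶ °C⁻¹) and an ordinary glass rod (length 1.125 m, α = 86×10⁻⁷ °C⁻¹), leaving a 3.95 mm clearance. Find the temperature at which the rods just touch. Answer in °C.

T = 202 °C

Gap closes when ΔL₁ + ΔL₂ = 3.95 mm = 3.95×10⁻³ m
(α₁L₁ + α₂L₂)ΔT = g
α₁L₁ + α₂L₂ = 13×10⁻⁶×0.9823 + 86×10⁻⁷×1.125 = 2.24449×10⁻⁵ m/K
ΔT = 3.95×10⁻³ / 2.24449×10⁻⁵ = 175.99 K
T = 25.9 + 175.99 = 201.89 °C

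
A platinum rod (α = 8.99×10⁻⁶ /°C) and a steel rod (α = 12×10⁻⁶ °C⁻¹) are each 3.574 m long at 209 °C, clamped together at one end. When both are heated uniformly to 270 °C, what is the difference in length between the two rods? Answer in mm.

0.656 mm

ΔT = 61 K
platinum: ΔL = 8.99×10⁻⁶ × 3.574 m × 61 = 1.9599×10⁻³ m = 1.9599 mm
steel: ΔL = 12×10⁻⁶ × 3.574 m × 61 = 2.6162×10⁻³ m = 2.6162 mm
difference = 2.6162 − 1.9599 = 0.6563 mm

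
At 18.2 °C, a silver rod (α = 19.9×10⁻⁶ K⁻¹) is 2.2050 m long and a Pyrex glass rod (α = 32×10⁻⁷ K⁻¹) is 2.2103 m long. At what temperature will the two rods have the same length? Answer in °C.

T = 162.2 °C

L₁(1 + α₁ΔT) = L₂(1 + α₂ΔT) ⇒ ΔT = (L₂ − L₁)/(α₁L₁ − α₂L₂)
L₂ − L₁ = 2.2103 − 2.2050 = 5.30×10⁻³ m
α₁L₁ − α₂L₂ = 19.9×10⁻⁶×2.2050 − 32×10⁻⁷×2.2103 = 3.680654×10⁻⁵ m/K
ΔT = 5.30×10⁻³ / 3.680654×10⁻⁵ = 143.996 K
T = 18.2 + 143.996 = 162.196 °C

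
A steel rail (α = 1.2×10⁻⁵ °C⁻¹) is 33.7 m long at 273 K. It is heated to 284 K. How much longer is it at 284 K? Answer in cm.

ΔL = 0.445 cm

|ΔT| = |284 − 273| = 11 K
ΔL = αL₀ΔT = (1.2×10⁻⁵)(33.7)(11) = 4.45×10⁻³ m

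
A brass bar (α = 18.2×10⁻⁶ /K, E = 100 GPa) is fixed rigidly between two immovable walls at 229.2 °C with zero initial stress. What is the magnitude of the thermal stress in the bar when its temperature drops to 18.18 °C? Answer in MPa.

σ = 384 MPa

Fully constrained: the free strain ε = αΔT is blocked, so σ = Eε = EαΔT.
|ΔT| = 211.02 K
σ = 100×10⁹ × 18.2×10⁻⁶ × 211.02 = 3.84×10⁸ Pa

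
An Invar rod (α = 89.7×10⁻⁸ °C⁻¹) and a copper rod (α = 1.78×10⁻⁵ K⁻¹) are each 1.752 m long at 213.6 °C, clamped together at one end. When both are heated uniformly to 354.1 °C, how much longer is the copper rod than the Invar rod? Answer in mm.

4.16 mm

ΔT = 140.5 K
Invar: ΔL = 89.7×10⁻⁸ × 1.752 m × 140.5 = 2.2080×10⁻⁴ m = 0.22080 mm
copper: ΔL = 1.78×10⁻⁵ × 1.752 m × 140.5 = 4.3816×10⁻³ m = 4.3816 mm
difference = 4.3816 − 0.22080 = 4.1608 mm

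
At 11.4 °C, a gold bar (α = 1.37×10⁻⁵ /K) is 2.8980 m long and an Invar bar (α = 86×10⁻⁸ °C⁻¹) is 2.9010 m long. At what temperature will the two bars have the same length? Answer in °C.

T = 92.03 °C

L₁(1 + α₁ΔT) = L₂(1 + α₂ΔT) ⇒ ΔT = (L₂ − L₁)/(α₁L₁ − α₂L₂)
L₂ − L₁ = 2.9010 − 2.8980 = 3.00×10⁻³ m
α₁L₁ − α₂L₂ = 1.37×10⁻⁵×2.8980 − 86×10⁻⁸×2.9010 = 3.720774×10⁻⁵ m/K
ΔT = 3.00×10⁻³ / 3.720774×10⁻⁵ = 80.6284 K
T = 11.4 + 80.6284 = 92.0284 °C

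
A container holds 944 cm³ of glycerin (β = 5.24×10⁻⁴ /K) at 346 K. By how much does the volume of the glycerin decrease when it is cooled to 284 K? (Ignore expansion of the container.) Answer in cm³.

ΔV = 30.7 cm³

|ΔT| = |284 − 346| = 62 K
ΔV = βV₀ΔT = (5.24×10⁻⁴)(944)(62) = 30.7 cm³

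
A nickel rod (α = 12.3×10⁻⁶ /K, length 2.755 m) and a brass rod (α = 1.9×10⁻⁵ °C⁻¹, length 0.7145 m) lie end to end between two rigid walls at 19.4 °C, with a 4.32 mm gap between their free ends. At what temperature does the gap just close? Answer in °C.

α₁L₁ = 3.38865×10⁻⁵ m/K, α₂L₂ = 1.35755×10⁻⁵ m/K → total 4.7462×10⁻⁵ m/K
ΔT = g/(α₁L₁+α₂L₂) = 4.32×10⁻³ / 4.7462×10⁻⁵ = 91.02 K
T = 19.4 + 91.02 = 110.42 °C

T = 110 °C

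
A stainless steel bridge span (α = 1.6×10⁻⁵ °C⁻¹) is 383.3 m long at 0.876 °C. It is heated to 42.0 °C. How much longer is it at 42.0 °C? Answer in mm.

|ΔT| = |42.0 − 0.876| = 41.124 K
ΔL = αL₀ΔT = (1.6×10⁻⁵)(383.3)(41.124) = 2.52×10⁻¹ m

ΔL = 252 mm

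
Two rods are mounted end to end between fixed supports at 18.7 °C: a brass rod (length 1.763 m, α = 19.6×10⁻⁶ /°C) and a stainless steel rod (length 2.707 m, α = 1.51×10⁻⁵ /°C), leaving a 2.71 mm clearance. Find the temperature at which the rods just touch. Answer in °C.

T = 54.6 °C

α₁L₁ = 3.45548×10⁻⁵ m/K, α₂L₂ = 4.08757×10⁻⁵ m/K → total 7.54305×10⁻⁵ m/K
ΔT = g/(α₁L₁+α₂L₂) = 2.71×10⁻³ / 7.54305×10⁻⁵ = 35.927 K
T = 18.7 + 35.927 = 54.627 °C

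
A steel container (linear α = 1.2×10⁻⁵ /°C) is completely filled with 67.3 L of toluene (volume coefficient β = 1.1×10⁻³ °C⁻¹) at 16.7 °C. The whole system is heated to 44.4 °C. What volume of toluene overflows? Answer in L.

The container also expands: β_container ≈ 3α = 3.6×10⁻⁵ /K
Net overflow = V₀(β_liq − 3α_cont)ΔT
β − 3α = 1.10×10⁻³ − 3.6×10⁻⁵ = 1.064×10⁻³ /K; ΔT = 27.7 K
ΔV = 67.3 × 1.064×10⁻³ × 27.7 = 1.98 L

1.98 L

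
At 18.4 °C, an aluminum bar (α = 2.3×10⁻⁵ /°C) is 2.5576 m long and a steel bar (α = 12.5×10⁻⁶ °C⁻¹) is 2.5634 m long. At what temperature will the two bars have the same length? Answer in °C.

L₁(1 + α₁ΔT) = L₂(1 + α₂ΔT) ⇒ ΔT = (L₂ − L₁)/(α₁L₁ − α₂L₂)
L₂ − L₁ = 2.5634 − 2.5576 = 5.80×10⁻³ m
α₁L₁ − α₂L₂ = 2.3×10⁻⁵×2.5576 − 12.5×10⁻⁶×2.5634 = 2.67823×10⁻⁵ m/K
ΔT = 5.80×10⁻³ / 2.67823×10⁻⁵ = 216.561 K
T = 18.4 + 216.561 = 234.961 °C

T = 235.0 °C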